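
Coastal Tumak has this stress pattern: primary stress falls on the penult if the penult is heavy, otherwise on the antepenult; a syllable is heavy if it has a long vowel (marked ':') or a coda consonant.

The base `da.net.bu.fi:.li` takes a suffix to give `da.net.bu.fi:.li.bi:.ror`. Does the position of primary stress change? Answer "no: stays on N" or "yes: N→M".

yes: 4→6

Base `da.net.bu.fi:.li` (5 syllables):
  Weights: 3 bu L, 4 fi: H, 5 li L.
  The penult (syllable 4, fi:) is heavy, so it takes stress.
  → primary stress on syllable 4.
Suffixed `da.net.bu.fi:.li.bi:.ror` (7 syllables):
  Weights: 5 li L, 6 bi: H, 7 ror H.
  The penult (syllable 6, bi:) is heavy, so it takes stress.
  → primary stress on syllable 6.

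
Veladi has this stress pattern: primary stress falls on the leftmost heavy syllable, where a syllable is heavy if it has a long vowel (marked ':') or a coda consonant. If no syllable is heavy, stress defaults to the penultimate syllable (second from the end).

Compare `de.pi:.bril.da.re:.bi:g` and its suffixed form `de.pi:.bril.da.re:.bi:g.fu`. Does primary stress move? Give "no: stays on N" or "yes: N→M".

no: stays on 2

Base `de.pi:.bril.da.re:.bi:g` (6 syllables):
  Weights: 1 de L, 2 pi: H, 3 bril H, 4 da L, 5 re: H, 6 bi:g H.
  Heavy syllables in the domain: 2, 3, 5, 6. The leftmost is syllable 2 (pi:).
  → primary stress on syllable 2.
Suffixed `de.pi:.bril.da.re:.bi:g.fu` (7 syllables):
  Weights: 1 de L, 2 pi: H, 3 bril H, 4 da L, 5 re: H, 6 bi:g H, 7 fu L.
  Heavy syllables in the domain: 2, 3, 5, 6. The leftmost is syllable 2 (pi:).
  → primary stress on syllable 2.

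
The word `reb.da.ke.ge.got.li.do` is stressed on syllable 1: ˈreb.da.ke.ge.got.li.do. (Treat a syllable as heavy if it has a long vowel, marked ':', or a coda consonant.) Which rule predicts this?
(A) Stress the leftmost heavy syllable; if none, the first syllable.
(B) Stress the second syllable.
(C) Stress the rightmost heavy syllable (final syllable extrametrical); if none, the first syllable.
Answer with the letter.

A

Rule A → syllable 1 ✓.
Rule B → syllable 2 (observed: 1).
Rule C → syllable 5 (observed: 1).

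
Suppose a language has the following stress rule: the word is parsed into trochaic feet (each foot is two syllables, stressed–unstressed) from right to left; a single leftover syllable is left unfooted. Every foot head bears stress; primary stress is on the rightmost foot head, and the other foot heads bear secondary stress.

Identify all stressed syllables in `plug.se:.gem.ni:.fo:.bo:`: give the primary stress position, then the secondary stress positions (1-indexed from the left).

Parse right to left into trochaic (ˈσσ) feet: (ˈplug.se:) (ˈgem.ni:) (ˈfo:.bo:).
Foot heads (stressed positions): 1, 3, 5.
End Rule Rightmost: primary stress on the rightmost head = syllable 5.
Secondary stress on 1, 3: ˌplug.se:.ˌgem.ni:.ˈfo:.bo:.

primary 5, secondary 1, 3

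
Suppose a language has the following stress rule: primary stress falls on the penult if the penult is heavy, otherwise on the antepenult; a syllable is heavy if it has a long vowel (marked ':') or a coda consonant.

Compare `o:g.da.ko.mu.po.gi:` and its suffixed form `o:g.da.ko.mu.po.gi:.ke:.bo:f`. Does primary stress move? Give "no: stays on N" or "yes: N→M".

Base `o:g.da.ko.mu.po.gi:` (6 syllables):
  Weights: 4 mu L, 5 po L, 6 gi: H.
  The penult (syllable 5, po) is light, so stress falls on the antepenult (syllable 4, mu).
  → primary stress on syllable 4.
Suffixed `o:g.da.ko.mu.po.gi:.ke:.bo:f` (8 syllables):
  Weights: 6 gi: H, 7 ke: H, 8 bo:f H.
  The penult (syllable 7, ke:) is heavy, so it takes stress.
  → primary stress on syllable 7.

yes: 4→7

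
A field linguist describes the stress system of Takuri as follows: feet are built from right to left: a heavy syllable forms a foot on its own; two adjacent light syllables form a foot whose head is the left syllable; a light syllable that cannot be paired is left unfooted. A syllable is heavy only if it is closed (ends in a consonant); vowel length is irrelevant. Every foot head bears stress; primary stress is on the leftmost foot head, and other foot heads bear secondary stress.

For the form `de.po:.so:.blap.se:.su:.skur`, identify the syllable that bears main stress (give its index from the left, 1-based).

2

Weights: 1 de L, 2 po: L, 3 so: L, 4 blap H, 5 se: L, 6 su: L, 7 skur H.
Parse right to left (heavy = foot alone; LL = one foot; stranded L unfooted): de (ˈpo:.so:) (ˈblap) (ˈse:.su:) (ˈskur).
Foot heads: 2, 4, 5, 7.
Primary stress on the leftmost head = syllable 2.
Primary stress: syllable 2 → de.ˈpo:.so:.blap.se:.su:.skur.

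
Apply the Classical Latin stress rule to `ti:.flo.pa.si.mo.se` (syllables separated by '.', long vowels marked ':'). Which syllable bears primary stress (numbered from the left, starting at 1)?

Classical Latin: stress the penult if heavy (long vowel or closed), else the antepenult.
Weights: 4 si L, 5 mo L, 6 se L.
The penult (syllable 5, mo) is light, so stress falls on the antepenult (syllable 4, si).
Stress on syllable 4: ti:.flo.pa.ˈsi.mo.se.

4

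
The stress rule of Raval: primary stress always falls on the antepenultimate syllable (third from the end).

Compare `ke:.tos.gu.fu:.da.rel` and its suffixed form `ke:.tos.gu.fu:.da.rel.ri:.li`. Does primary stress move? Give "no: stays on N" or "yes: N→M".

yes: 4→6

Base `ke:.tos.gu.fu:.da.rel` (6 syllables):
  The word has 6 syllables; the antepenultimate syllable (third from the end) is syllable 4 (fu:).
  → primary stress on syllable 4.
Suffixed `ke:.tos.gu.fu:.da.rel.ri:.li` (8 syllables):
  The word has 8 syllables; the antepenultimate syllable (third from the end) is syllable 6 (rel).
  → primary stress on syllable 6.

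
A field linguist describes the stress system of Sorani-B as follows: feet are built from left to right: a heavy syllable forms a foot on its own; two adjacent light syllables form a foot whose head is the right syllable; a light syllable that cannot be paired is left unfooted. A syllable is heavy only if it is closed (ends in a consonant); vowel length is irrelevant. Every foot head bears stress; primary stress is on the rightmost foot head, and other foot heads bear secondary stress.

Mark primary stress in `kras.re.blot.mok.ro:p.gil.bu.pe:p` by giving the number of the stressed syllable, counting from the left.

Weights: 1 kras H, 2 re L, 3 blot H, 4 mok H, 5 ro:p H, 6 gil H, 7 bu L, 8 pe:p H.
Parse left to right (heavy = foot alone; LL = one foot; stranded L unfooted): (ˈkras) re (ˈblot) (ˈmok) (ˈro:p) (ˈgil) bu (ˈpe:p).
Foot heads: 1, 3, 4, 5, 6, 8.
Primary stress on the rightmost head = syllable 8.
Primary stress: syllable 8 → kras.re.blot.mok.ro:p.gil.bu.ˈpe:p.

8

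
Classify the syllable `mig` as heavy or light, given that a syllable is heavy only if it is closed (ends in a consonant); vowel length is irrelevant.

`mig`: short vowel, closed (coda /g/). Closed (coda /g/) → heavy.

heavy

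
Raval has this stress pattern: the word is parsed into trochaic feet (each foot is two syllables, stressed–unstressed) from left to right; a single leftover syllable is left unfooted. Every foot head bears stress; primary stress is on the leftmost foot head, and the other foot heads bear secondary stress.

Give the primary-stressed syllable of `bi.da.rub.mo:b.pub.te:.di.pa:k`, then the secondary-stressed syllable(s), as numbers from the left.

primary 1, secondary 3, 5, 7

Parse left to right into trochaic (ˈσσ) feet: (ˈbi.da) (ˈrub.mo:b) (ˈpub.te:) (ˈdi.pa:k).
Foot heads (stressed positions): 1, 3, 5, 7.
End Rule Leftmost: primary stress on the leftmost head = syllable 1.
Secondary stress on 3, 5, 7: ˈbi.da.ˌrub.mo:b.ˌpub.te:.ˌdi.pa:k.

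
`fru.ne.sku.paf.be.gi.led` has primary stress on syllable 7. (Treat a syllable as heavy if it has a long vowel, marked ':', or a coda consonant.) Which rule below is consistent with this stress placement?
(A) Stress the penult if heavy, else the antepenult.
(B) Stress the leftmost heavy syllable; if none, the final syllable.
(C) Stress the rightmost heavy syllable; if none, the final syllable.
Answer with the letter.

Rule A → syllable 5 (observed: 7).
Rule B → syllable 4 (observed: 7).
Rule C → syllable 7 ✓.

C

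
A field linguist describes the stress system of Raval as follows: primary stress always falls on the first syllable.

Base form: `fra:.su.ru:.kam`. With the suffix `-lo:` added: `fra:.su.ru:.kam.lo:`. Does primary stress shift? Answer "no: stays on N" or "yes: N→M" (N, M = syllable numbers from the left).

Base `fra:.su.ru:.kam` (4 syllables):
  The word has 4 syllables; the first syllable is syllable 1 (fra:).
  → primary stress on syllable 1.
Suffixed `fra:.su.ru:.kam.lo:` (5 syllables):
  The word has 5 syllables; the first syllable is syllable 1 (fra:).
  → primary stress on syllable 1.

no: stays on 1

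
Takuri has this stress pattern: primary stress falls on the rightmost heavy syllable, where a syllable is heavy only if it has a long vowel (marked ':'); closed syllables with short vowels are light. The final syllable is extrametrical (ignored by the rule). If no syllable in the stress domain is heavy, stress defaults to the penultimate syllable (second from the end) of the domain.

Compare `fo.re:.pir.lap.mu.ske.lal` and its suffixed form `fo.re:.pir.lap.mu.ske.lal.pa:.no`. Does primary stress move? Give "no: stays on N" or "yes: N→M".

yes: 2→8

Base `fo.re:.pir.lap.mu.ske.lal` (7 syllables):
  The final syllable (7, lal) is extrametrical; the stress domain is syllables 1–6.
  Weights: 1 fo L, 2 re: H, 3 pir L, 4 lap L, 5 mu L, 6 ske L.
  Heavy syllables in the domain: 2. The rightmost is syllable 2 (re:).
  → primary stress on syllable 2.
Suffixed `fo.re:.pir.lap.mu.ske.lal.pa:.no` (9 syllables):
  The final syllable (9, no) is extrametrical; the stress domain is syllables 1–8.
  Weights: 1 fo L, 2 re: H, 3 pir L, 4 lap L, 5 mu L, 6 ske L, 7 lal L, 8 pa: H.
  Heavy syllables in the domain: 2, 8. The rightmost is syllable 8 (pa:).
  → primary stress on syllable 8.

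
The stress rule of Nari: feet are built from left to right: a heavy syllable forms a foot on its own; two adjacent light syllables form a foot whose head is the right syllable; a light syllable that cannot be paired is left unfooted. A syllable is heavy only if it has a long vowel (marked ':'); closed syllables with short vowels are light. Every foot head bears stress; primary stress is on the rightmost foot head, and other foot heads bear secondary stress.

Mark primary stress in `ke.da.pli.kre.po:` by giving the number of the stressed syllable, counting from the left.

Weights: 1 ke L, 2 da L, 3 pli L, 4 kre L, 5 po: H.
Parse left to right (heavy = foot alone; LL = one foot; stranded L unfooted): (ke.ˈda) (pli.ˈkre) (ˈpo:).
Foot heads: 2, 4, 5.
Primary stress on the rightmost head = syllable 5.
Primary stress: syllable 5 → ke.da.pli.kre.ˈpo:.

5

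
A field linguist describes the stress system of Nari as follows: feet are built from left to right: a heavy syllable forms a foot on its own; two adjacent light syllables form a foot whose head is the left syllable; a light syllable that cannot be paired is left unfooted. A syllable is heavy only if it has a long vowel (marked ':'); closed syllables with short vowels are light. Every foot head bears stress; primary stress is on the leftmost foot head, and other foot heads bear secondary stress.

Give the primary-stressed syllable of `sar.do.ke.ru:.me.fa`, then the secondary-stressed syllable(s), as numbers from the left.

primary 1, secondary 4, 5

Weights: 1 sar L, 2 do L, 3 ke L, 4 ru: H, 5 me L, 6 fa L.
Parse left to right (heavy = foot alone; LL = one foot; stranded L unfooted): (ˈsar.do) ke (ˈru:) (ˈme.fa).
Foot heads: 1, 4, 5.
Primary stress on the leftmost head = syllable 1.
Secondary stress on 4, 5: ˈsar.do.ke.ˌru:.ˌme.fa.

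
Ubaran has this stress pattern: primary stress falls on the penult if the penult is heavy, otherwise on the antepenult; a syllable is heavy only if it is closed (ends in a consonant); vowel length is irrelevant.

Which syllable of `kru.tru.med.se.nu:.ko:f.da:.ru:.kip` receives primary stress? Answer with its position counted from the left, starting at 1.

7

Weights: 7 da: L, 8 ru: L, 9 kip H.
The penult (syllable 8, ru:) is light, so stress falls on the antepenult (syllable 7, da:).
Primary stress: syllable 7 → kru.tru.med.se.nu:.ko:f.ˈda:.ru:.kip.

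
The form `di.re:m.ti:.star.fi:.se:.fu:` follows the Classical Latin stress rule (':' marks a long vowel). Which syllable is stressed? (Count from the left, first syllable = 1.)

6

Classical Latin: stress the penult if heavy (long vowel or closed), else the antepenult.
Weights: 5 fi: H, 6 se: H, 7 fu: H.
The penult (syllable 6, se:) is heavy, so it takes stress.
Stress on syllable 6: di.re:m.ti:.star.fi:.ˈse:.fu:.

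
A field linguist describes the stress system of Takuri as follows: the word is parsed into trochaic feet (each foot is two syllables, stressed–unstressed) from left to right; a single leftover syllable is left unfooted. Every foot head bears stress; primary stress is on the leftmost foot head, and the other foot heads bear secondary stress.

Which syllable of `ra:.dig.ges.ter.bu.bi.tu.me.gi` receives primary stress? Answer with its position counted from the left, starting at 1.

Parse left to right into trochaic (ˈσσ) feet: (ˈra:.dig) (ˈges.ter) (ˈbu.bi) (ˈtu.me) gi. Syllable 9 is left unfooted.
Foot heads (stressed positions): 1, 3, 5, 7.
End Rule Leftmost: primary stress on the leftmost head = syllable 1.
Primary stress: syllable 1 → ˈra:.dig.ges.ter.bu.bi.tu.me.gi.

1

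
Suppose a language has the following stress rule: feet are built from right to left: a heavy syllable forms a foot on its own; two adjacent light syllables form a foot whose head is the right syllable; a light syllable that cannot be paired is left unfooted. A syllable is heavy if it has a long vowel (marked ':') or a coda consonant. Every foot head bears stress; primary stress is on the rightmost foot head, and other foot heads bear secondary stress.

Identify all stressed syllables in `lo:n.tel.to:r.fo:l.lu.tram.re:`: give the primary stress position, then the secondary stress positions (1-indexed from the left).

Weights: 1 lo:n H, 2 tel H, 3 to:r H, 4 fo:l H, 5 lu L, 6 tram H, 7 re: H.
Parse right to left (heavy = foot alone; LL = one foot; stranded L unfooted): (ˈlo:n) (ˈtel) (ˈto:r) (ˈfo:l) lu (ˈtram) (ˈre:).
Foot heads: 1, 2, 3, 4, 6, 7.
Primary stress on the rightmost head = syllable 7.
Secondary stress on 1, 2, 3, 4, 6: ˌlo:n.ˌtel.ˌto:r.ˌfo:l.lu.ˌtram.ˈre:.

primary 7, secondary 1, 2, 3, 4, 6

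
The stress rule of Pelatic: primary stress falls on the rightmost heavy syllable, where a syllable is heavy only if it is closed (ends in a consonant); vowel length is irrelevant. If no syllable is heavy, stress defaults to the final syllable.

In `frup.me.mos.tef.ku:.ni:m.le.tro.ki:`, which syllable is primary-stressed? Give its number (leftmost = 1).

6

Weights: 1 frup H, 2 me L, 3 mos H, 4 tef H, 5 ku: L, 6 ni:m H, 7 le L, 8 tro L, 9 ki: L.
Heavy syllables in the domain: 1, 3, 4, 6. The rightmost is syllable 6 (ni:m).
Primary stress: syllable 6 → frup.me.mos.tef.ku:.ˈni:m.le.tro.ki:.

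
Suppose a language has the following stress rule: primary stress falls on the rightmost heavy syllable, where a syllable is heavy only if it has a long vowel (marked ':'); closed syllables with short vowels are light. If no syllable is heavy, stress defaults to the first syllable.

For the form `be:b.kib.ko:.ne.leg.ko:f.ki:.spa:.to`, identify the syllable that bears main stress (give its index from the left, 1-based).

Weights: 1 be:b H, 2 kib L, 3 ko: H, 4 ne L, 5 leg L, 6 ko:f H, 7 ki: H, 8 spa: H, 9 to L.
Heavy syllables in the domain: 1, 3, 6, 7, 8. The rightmost is syllable 8 (spa:).
Primary stress: syllable 8 → be:b.kib.ko:.ne.leg.ko:f.ki:.ˈspa:.to.

8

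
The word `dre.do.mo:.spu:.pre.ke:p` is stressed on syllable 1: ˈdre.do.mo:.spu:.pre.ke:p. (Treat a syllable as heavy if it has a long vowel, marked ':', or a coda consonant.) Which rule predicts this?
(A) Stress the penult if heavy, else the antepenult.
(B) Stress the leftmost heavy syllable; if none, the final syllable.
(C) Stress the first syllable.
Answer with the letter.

C

Rule A → syllable 4 (observed: 1).
Rule B → syllable 3 (observed: 1).
Rule C → syllable 1 ✓.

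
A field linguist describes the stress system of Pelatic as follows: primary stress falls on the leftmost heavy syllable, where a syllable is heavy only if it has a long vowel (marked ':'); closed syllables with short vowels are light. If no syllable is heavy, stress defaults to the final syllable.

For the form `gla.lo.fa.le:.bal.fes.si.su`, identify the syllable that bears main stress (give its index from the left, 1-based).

Weights: 1 gla L, 2 lo L, 3 fa L, 4 le: H, 5 bal L, 6 fes L, 7 si L, 8 su L.
Heavy syllables in the domain: 4. The leftmost is syllable 4 (le:).
Primary stress: syllable 4 → gla.lo.fa.ˈle:.bal.fes.si.su.

4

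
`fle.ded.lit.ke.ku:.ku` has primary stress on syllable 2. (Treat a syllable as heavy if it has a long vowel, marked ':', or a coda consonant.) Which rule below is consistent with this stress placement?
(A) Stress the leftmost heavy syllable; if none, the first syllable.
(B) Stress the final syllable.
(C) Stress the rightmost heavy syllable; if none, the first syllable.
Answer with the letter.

A

Rule A → syllable 2 ✓.
Rule B → syllable 6 (observed: 2).
Rule C → syllable 5 (observed: 2).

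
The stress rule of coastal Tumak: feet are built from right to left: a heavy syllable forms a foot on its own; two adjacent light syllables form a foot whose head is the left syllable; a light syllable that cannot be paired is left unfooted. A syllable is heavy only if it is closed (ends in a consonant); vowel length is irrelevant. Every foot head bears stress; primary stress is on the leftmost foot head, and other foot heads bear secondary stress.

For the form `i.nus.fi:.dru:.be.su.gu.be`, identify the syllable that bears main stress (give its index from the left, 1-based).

Weights: 1 i L, 2 nus H, 3 fi: L, 4 dru: L, 5 be L, 6 su L, 7 gu L, 8 be L.
Parse right to left (heavy = foot alone; LL = one foot; stranded L unfooted): i (ˈnus) (ˈfi:.dru:) (ˈbe.su) (ˈgu.be).
Foot heads: 2, 3, 5, 7.
Primary stress on the leftmost head = syllable 2.
Primary stress: syllable 2 → i.ˈnus.fi:.dru:.be.su.gu.be.

2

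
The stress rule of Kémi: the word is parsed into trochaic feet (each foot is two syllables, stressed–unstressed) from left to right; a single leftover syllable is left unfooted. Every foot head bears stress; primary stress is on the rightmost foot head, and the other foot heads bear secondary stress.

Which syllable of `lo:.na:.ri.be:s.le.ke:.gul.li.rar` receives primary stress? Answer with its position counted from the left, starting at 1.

7

Parse left to right into trochaic (ˈσσ) feet: (ˈlo:.na:) (ˈri.be:s) (ˈle.ke:) (ˈgul.li) rar. Syllable 9 is left unfooted.
Foot heads (stressed positions): 1, 3, 5, 7.
End Rule Rightmost: primary stress on the rightmost head = syllable 7.
Primary stress: syllable 7 → lo:.na:.ri.be:s.le.ke:.ˈgul.li.rar.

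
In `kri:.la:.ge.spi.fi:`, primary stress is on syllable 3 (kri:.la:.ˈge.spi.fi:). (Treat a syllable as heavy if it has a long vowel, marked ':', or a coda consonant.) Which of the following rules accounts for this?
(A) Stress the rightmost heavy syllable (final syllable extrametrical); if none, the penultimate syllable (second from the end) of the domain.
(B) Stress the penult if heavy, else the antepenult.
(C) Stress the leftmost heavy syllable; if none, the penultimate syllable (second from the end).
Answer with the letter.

Rule A → syllable 2 (observed: 3).
Rule B → syllable 3 ✓.
Rule C → syllable 1 (observed: 3).

B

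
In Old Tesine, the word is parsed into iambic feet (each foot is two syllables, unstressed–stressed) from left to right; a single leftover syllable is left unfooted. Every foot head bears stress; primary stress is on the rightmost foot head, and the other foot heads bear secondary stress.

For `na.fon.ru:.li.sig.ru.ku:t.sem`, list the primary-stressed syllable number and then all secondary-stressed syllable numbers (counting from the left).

primary 8, secondary 2, 4, 6

Parse left to right into iambic (σˈσ) feet: (na.ˈfon) (ru:.ˈli) (sig.ˈru) (ku:t.ˈsem).
Foot heads (stressed positions): 2, 4, 6, 8.
End Rule Rightmost: primary stress on the rightmost head = syllable 8.
Secondary stress on 2, 4, 6: na.ˌfon.ru:.ˌli.sig.ˌru.ku:t.ˈsem.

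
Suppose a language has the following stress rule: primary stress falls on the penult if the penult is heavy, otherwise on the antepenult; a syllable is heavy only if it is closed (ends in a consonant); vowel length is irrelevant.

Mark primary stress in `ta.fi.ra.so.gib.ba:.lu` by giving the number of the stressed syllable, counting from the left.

5

Weights: 5 gib H, 6 ba: L, 7 lu L.
The penult (syllable 6, ba:) is light, so stress falls on the antepenult (syllable 5, gib).
Primary stress: syllable 5 → ta.fi.ra.so.ˈgib.ba:.lu.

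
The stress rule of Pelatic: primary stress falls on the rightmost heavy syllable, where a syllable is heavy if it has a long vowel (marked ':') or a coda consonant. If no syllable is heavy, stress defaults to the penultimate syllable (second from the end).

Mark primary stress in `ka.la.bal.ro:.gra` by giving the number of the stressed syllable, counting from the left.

Weights: 1 ka L, 2 la L, 3 bal H, 4 ro: H, 5 gra L.
Heavy syllables in the domain: 3, 4. The rightmost is syllable 4 (ro:).
Primary stress: syllable 4 → ka.la.bal.ˈro:.gra.

4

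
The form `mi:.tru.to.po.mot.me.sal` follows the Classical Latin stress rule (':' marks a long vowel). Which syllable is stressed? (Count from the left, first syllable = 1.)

5

Classical Latin: stress the penult if heavy (long vowel or closed), else the antepenult.
Weights: 5 mot H, 6 me L, 7 sal H.
The penult (syllable 6, me) is light, so stress falls on the antepenult (syllable 5, mot).
Stress on syllable 5: mi:.tru.to.po.ˈmot.me.sal.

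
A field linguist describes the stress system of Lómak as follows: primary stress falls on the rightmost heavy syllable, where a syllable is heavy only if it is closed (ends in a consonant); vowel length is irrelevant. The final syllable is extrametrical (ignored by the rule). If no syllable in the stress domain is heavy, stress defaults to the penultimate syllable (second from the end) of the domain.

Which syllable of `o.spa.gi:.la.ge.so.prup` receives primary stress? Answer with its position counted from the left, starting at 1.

5

The final syllable (7, prup) is extrametrical; the stress domain is syllables 1–6.
Weights: 1 o L, 2 spa L, 3 gi: L, 4 la L, 5 ge L, 6 so L.
No heavy syllable in the domain; default to the penultimate syllable (second from the end) of the domain = syllable 5.
Primary stress: syllable 5 → o.spa.gi:.la.ˈge.so.prup.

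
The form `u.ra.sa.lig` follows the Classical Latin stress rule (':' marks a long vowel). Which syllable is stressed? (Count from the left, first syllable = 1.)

Classical Latin: stress the penult if heavy (long vowel or closed), else the antepenult.
Weights: 2 ra L, 3 sa L, 4 lig H.
The penult (syllable 3, sa) is light, so stress falls on the antepenult (syllable 2, ra).
Stress on syllable 2: u.ˈra.sa.lig.

2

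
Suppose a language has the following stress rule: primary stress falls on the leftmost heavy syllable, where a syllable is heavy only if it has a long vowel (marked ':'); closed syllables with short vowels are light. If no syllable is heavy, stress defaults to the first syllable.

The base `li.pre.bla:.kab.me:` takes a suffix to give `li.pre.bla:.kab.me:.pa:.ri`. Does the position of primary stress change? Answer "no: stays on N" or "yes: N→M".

no: stays on 3

Base `li.pre.bla:.kab.me:` (5 syllables):
  Weights: 1 li L, 2 pre L, 3 bla: H, 4 kab L, 5 me: H.
  Heavy syllables in the domain: 3, 5. The leftmost is syllable 3 (bla:).
  → primary stress on syllable 3.
Suffixed `li.pre.bla:.kab.me:.pa:.ri` (7 syllables):
  Weights: 1 li L, 2 pre L, 3 bla: H, 4 kab L, 5 me: H, 6 pa: H, 7 ri L.
  Heavy syllables in the domain: 3, 5, 6. The leftmost is syllable 3 (bla:).
  → primary stress on syllable 3.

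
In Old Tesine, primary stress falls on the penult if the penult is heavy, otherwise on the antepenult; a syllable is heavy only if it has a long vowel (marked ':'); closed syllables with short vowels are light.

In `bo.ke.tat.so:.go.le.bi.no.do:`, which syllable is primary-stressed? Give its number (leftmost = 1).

Weights: 7 bi L, 8 no L, 9 do: H.
The penult (syllable 8, no) is light, so stress falls on the antepenult (syllable 7, bi).
Primary stress: syllable 7 → bo.ke.tat.so:.go.le.ˈbi.no.do:.

7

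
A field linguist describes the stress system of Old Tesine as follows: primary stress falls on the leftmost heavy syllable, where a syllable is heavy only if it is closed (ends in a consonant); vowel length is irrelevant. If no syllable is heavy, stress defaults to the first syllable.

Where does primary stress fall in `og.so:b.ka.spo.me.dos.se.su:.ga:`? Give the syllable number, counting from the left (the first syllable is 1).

1

Weights: 1 og H, 2 so:b H, 3 ka L, 4 spo L, 5 me L, 6 dos H, 7 se L, 8 su: L, 9 ga: L.
Heavy syllables in the domain: 1, 2, 6. The leftmost is syllable 1 (og).
Primary stress: syllable 1 → ˈog.so:b.ka.spo.me.dos.se.su:.ga:.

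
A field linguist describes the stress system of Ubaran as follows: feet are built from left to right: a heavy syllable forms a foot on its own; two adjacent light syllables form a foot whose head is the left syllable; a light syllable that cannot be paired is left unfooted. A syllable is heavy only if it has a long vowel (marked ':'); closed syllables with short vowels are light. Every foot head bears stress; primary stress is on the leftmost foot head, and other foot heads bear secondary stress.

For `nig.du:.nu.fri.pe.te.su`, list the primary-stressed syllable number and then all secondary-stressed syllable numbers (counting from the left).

Weights: 1 nig L, 2 du: H, 3 nu L, 4 fri L, 5 pe L, 6 te L, 7 su L.
Parse left to right (heavy = foot alone; LL = one foot; stranded L unfooted): nig (ˈdu:) (ˈnu.fri) (ˈpe.te) su.
Foot heads: 2, 3, 5.
Primary stress on the leftmost head = syllable 2.
Secondary stress on 3, 5: nig.ˈdu:.ˌnu.fri.ˌpe.te.su.

primary 2, secondary 3, 5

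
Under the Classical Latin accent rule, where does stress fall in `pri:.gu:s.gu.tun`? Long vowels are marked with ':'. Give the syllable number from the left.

2

Classical Latin: stress the penult if heavy (long vowel or closed), else the antepenult.
Weights: 2 gu:s H, 3 gu L, 4 tun H.
The penult (syllable 3, gu) is light, so stress falls on the antepenult (syllable 2, gu:s).
Stress on syllable 2: pri:.ˈgu:s.gu.tun.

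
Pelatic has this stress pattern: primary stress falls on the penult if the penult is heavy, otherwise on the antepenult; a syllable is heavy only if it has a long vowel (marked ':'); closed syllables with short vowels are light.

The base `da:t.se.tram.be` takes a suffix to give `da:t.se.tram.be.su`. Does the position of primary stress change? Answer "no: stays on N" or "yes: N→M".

yes: 2→3

Base `da:t.se.tram.be` (4 syllables):
  Weights: 2 se L, 3 tram L, 4 be L.
  The penult (syllable 3, tram) is light, so stress falls on the antepenult (syllable 2, se).
  → primary stress on syllable 2.
Suffixed `da:t.se.tram.be.su` (5 syllables):
  Weights: 3 tram L, 4 be L, 5 su L.
  The penult (syllable 4, be) is light, so stress falls on the antepenult (syllable 3, tram).
  → primary stress on syllable 3.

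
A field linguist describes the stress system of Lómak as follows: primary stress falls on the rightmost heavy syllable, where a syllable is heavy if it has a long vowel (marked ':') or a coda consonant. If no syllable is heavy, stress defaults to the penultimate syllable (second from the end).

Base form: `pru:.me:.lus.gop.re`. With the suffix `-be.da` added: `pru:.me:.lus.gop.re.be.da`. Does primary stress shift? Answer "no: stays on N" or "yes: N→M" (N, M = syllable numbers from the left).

Base `pru:.me:.lus.gop.re` (5 syllables):
  Weights: 1 pru: H, 2 me: H, 3 lus H, 4 gop H, 5 re L.
  Heavy syllables in the domain: 1, 2, 3, 4. The rightmost is syllable 4 (gop).
  → primary stress on syllable 4.
Suffixed `pru:.me:.lus.gop.re.be.da` (7 syllables):
  Weights: 1 pru: H, 2 me: H, 3 lus H, 4 gop H, 5 re L, 6 be L, 7 da L.
  Heavy syllables in the domain: 1, 2, 3, 4. The rightmost is syllable 4 (gop).
  → primary stress on syllable 4.

no: stays on 4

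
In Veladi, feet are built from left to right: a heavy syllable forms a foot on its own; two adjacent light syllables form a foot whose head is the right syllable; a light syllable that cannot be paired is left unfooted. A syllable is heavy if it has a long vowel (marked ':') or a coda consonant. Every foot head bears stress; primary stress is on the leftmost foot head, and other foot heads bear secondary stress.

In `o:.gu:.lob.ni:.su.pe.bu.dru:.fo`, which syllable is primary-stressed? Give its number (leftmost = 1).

Weights: 1 o: H, 2 gu: H, 3 lob H, 4 ni: H, 5 su L, 6 pe L, 7 bu L, 8 dru: H, 9 fo L.
Parse left to right (heavy = foot alone; LL = one foot; stranded L unfooted): (ˈo:) (ˈgu:) (ˈlob) (ˈni:) (su.ˈpe) bu (ˈdru:) fo.
Foot heads: 1, 2, 3, 4, 6, 8.
Primary stress on the leftmost head = syllable 1.
Primary stress: syllable 1 → ˈo:.gu:.lob.ni:.su.pe.bu.dru:.fo.

1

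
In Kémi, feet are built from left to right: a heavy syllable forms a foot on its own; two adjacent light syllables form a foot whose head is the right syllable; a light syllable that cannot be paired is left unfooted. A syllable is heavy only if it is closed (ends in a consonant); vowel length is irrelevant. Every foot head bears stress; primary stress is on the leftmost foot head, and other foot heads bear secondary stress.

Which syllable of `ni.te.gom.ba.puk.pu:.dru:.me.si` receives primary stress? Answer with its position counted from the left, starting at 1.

2

Weights: 1 ni L, 2 te L, 3 gom H, 4 ba L, 5 puk H, 6 pu: L, 7 dru: L, 8 me L, 9 si L.
Parse left to right (heavy = foot alone; LL = one foot; stranded L unfooted): (ni.ˈte) (ˈgom) ba (ˈpuk) (pu:.ˈdru:) (me.ˈsi).
Foot heads: 2, 3, 5, 7, 9.
Primary stress on the leftmost head = syllable 2.
Primary stress: syllable 2 → ni.ˈte.gom.ba.puk.pu:.dru:.me.si.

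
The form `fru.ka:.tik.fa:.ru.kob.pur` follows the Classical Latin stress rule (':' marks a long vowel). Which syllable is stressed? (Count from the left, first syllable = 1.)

Classical Latin: stress the penult if heavy (long vowel or closed), else the antepenult.
Weights: 5 ru L, 6 kob H, 7 pur H.
The penult (syllable 6, kob) is heavy, so it takes stress.
Stress on syllable 6: fru.ka:.tik.fa:.ru.ˈkob.pur.

6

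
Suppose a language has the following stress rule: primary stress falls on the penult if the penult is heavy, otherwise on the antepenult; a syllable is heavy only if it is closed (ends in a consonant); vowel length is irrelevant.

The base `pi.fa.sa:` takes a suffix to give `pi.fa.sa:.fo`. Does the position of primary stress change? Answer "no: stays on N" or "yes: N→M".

Base `pi.fa.sa:` (3 syllables):
  Weights: 1 pi L, 2 fa L, 3 sa: L.
  The penult (syllable 2, fa) is light, so stress falls on the antepenult (syllable 1, pi).
  → primary stress on syllable 1.
Suffixed `pi.fa.sa:.fo` (4 syllables):
  Weights: 2 fa L, 3 sa: L, 4 fo L.
  The penult (syllable 3, sa:) is light, so stress falls on the antepenult (syllable 2, fa).
  → primary stress on syllable 2.

yes: 1→2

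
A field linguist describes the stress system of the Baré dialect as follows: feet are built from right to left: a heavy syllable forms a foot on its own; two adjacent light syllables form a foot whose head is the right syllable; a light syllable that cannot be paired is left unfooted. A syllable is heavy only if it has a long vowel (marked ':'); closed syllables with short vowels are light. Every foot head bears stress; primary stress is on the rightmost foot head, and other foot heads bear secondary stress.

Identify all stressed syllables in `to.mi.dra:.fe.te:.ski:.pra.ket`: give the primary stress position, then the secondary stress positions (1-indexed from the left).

Weights: 1 to L, 2 mi L, 3 dra: H, 4 fe L, 5 te: H, 6 ski: H, 7 pra L, 8 ket L.
Parse right to left (heavy = foot alone; LL = one foot; stranded L unfooted): (to.ˈmi) (ˈdra:) fe (ˈte:) (ˈski:) (pra.ˈket).
Foot heads: 2, 3, 5, 6, 8.
Primary stress on the rightmost head = syllable 8.
Secondary stress on 2, 3, 5, 6: to.ˌmi.ˌdra:.fe.ˌte:.ˌski:.pra.ˈket.

primary 8, secondary 2, 3, 5, 6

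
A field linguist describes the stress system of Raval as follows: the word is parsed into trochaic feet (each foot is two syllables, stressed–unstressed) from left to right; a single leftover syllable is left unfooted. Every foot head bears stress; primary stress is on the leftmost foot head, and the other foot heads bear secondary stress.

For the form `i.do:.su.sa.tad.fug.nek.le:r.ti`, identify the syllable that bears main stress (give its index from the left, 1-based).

Parse left to right into trochaic (ˈσσ) feet: (ˈi.do:) (ˈsu.sa) (ˈtad.fug) (ˈnek.le:r) ti. Syllable 9 is left unfooted.
Foot heads (stressed positions): 1, 3, 5, 7.
End Rule Leftmost: primary stress on the leftmost head = syllable 1.
Primary stress: syllable 1 → ˈi.do:.su.sa.tad.fug.nek.le:r.ti.

1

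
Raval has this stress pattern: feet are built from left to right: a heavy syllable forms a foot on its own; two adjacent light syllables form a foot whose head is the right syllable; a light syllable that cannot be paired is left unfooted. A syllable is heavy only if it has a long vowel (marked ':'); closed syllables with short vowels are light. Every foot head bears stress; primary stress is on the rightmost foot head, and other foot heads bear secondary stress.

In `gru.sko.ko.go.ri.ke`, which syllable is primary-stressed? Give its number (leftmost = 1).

Weights: 1 gru L, 2 sko L, 3 ko L, 4 go L, 5 ri L, 6 ke L.
Parse left to right (heavy = foot alone; LL = one foot; stranded L unfooted): (gru.ˈsko) (ko.ˈgo) (ri.ˈke).
Foot heads: 2, 4, 6.
Primary stress on the rightmost head = syllable 6.
Primary stress: syllable 6 → gru.sko.ko.go.ri.ˈke.

6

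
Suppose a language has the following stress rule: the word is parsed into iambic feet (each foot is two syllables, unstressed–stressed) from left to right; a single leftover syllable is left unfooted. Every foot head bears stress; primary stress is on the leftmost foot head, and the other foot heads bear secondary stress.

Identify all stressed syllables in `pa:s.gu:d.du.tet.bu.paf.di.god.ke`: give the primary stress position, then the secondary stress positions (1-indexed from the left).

Parse left to right into iambic (σˈσ) feet: (pa:s.ˈgu:d) (du.ˈtet) (bu.ˈpaf) (di.ˈgod) ke. Syllable 9 is left unfooted.
Foot heads (stressed positions): 2, 4, 6, 8.
End Rule Leftmost: primary stress on the leftmost head = syllable 2.
Secondary stress on 4, 6, 8: pa:s.ˈgu:d.du.ˌtet.bu.ˌpaf.di.ˌgod.ke.

primary 2, secondary 4, 6, 8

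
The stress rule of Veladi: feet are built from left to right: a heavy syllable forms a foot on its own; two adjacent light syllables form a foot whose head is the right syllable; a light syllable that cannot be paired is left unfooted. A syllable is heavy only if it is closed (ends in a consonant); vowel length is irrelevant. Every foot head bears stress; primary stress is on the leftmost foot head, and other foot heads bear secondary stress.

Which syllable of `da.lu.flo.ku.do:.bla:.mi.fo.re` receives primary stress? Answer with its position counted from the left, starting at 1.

Weights: 1 da L, 2 lu L, 3 flo L, 4 ku L, 5 do: L, 6 bla: L, 7 mi L, 8 fo L, 9 re L.
Parse left to right (heavy = foot alone; LL = one foot; stranded L unfooted): (da.ˈlu) (flo.ˈku) (do:.ˈbla:) (mi.ˈfo) re.
Foot heads: 2, 4, 6, 8.
Primary stress on the leftmost head = syllable 2.
Primary stress: syllable 2 → da.ˈlu.flo.ku.do:.bla:.mi.fo.re.

2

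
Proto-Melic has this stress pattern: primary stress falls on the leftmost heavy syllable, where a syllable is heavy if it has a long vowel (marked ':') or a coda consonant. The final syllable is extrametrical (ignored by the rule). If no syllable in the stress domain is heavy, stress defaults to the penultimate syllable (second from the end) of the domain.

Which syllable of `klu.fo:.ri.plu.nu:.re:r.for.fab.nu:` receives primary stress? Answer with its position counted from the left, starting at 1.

The final syllable (9, nu:) is extrametrical; the stress domain is syllables 1–8.
Weights: 1 klu L, 2 fo: H, 3 ri L, 4 plu L, 5 nu: H, 6 re:r H, 7 for H, 8 fab H.
Heavy syllables in the domain: 2, 5, 6, 7, 8. The leftmost is syllable 2 (fo:).
Primary stress: syllable 2 → klu.ˈfo:.ri.plu.nu:.re:r.for.fab.nu:.

2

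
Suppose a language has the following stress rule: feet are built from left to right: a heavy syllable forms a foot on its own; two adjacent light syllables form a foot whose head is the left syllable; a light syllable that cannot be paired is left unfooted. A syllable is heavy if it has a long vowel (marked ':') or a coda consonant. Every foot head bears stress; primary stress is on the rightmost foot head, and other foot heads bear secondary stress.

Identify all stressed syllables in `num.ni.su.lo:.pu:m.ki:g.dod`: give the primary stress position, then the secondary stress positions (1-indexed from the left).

primary 7, secondary 1, 2, 4, 5, 6

Weights: 1 num H, 2 ni L, 3 su L, 4 lo: H, 5 pu:m H, 6 ki:g H, 7 dod H.
Parse left to right (heavy = foot alone; LL = one foot; stranded L unfooted): (ˈnum) (ˈni.su) (ˈlo:) (ˈpu:m) (ˈki:g) (ˈdod).
Foot heads: 1, 2, 4, 5, 6, 7.
Primary stress on the rightmost head = syllable 7.
Secondary stress on 1, 2, 4, 5, 6: ˌnum.ˌni.su.ˌlo:.ˌpu:m.ˌki:g.ˈdod.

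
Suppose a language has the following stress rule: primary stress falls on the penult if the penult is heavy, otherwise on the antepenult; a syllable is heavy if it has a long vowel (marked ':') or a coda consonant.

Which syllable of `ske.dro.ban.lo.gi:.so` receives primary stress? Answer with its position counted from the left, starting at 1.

Weights: 4 lo L, 5 gi: H, 6 so L.
The penult (syllable 5, gi:) is heavy, so it takes stress.
Primary stress: syllable 5 → ske.dro.ban.lo.ˈgi:.so.

5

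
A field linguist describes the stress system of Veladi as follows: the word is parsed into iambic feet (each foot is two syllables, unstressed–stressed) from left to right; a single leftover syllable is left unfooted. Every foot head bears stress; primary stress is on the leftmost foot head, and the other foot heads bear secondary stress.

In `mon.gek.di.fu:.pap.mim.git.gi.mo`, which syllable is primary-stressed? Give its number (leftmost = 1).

2

Parse left to right into iambic (σˈσ) feet: (mon.ˈgek) (di.ˈfu:) (pap.ˈmim) (git.ˈgi) mo. Syllable 9 is left unfooted.
Foot heads (stressed positions): 2, 4, 6, 8.
End Rule Leftmost: primary stress on the leftmost head = syllable 2.
Primary stress: syllable 2 → mon.ˈgek.di.fu:.pap.mim.git.gi.mo.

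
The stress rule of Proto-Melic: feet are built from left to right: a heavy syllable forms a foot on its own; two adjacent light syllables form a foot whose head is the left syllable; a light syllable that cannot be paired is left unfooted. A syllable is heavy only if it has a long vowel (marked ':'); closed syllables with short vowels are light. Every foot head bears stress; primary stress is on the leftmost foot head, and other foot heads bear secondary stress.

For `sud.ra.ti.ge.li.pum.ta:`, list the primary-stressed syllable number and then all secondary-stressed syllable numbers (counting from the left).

primary 1, secondary 3, 5, 7

Weights: 1 sud L, 2 ra L, 3 ti L, 4 ge L, 5 li L, 6 pum L, 7 ta: H.
Parse left to right (heavy = foot alone; LL = one foot; stranded L unfooted): (ˈsud.ra) (ˈti.ge) (ˈli.pum) (ˈta:).
Foot heads: 1, 3, 5, 7.
Primary stress on the leftmost head = syllable 1.
Secondary stress on 3, 5, 7: ˈsud.ra.ˌti.ge.ˌli.pum.ˌta:.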